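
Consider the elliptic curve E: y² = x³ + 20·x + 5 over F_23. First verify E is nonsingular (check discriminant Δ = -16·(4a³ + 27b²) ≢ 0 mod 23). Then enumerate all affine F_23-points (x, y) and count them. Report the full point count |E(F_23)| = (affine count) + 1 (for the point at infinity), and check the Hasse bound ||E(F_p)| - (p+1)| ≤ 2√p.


Affine points = {(1, 7), (1, 16), (3, 0), (5, 0), (10, 3), (10, 20), (12, 8), (12, 15), (13, 1), (13, 22), (14, 4), (14, 19), (15, 0), (21, 7), (21, 16)}; affine count = 15; |E(F_23)| = 16.

Discriminant check: Δ ∝ 4a³ + 27b² = 4·20³ + 27·5² = 4·8000 + 27·25 ≡ 15 (mod 23). Nonzero ⇒ E is nonsingular.
For each x ∈ F_23, compute rhs = x³ + 20·x + 5 mod 23, then count y ∈ F_23 with y² ≡ rhs.
  x = 0: rhs = 5, matching y values: none (0 points).
  x = 1: rhs = 3, matching y values: 7, 16 (2 points).
  x = 2: rhs = 7, matching y values: none (0 points).
  x = 3: rhs = 0, matching y values: 0 (1 points).
  x = 4: rhs = 11, matching y values: none (0 points).
  x = 5: rhs = 0, matching y values: 0 (1 points).
  x = 6: rhs = 19, matching y values: none (0 points).
  x = 7: rhs = 5, matching y values: none (0 points).
  x = 8: rhs = 10, matching y values: none (0 points).
  x = 9: rhs = 17, matching y values: none (0 points).
  x = 10: rhs = 9, matching y values: 3, 20 (2 points).
  x = 11: rhs = 15, matching y values: none (0 points).
  x = 12: rhs = 18, matching y values: 8, 15 (2 points).
  x = 13: rhs = 1, matching y values: 1, 22 (2 points).
  x = 14: rhs = 16, matching y values: 4, 19 (2 points).
  x = 15: rhs = 0, matching y values: 0 (1 points).
  x = 16: rhs = 5, matching y values: none (0 points).
  x = 17: rhs = 14, matching y values: none (0 points).
  x = 18: rhs = 10, matching y values: none (0 points).
  x = 19: rhs = 22, matching y values: none (0 points).
  x = 20: rhs = 10, matching y values: none (0 points).
  x = 21: rhs = 3, matching y values: 7, 16 (2 points).
  x = 22: rhs = 7, matching y values: none (0 points).
Total affine count: 15.
Full point count |E(F_23)| = 15 + 1 = 16.
Hasse bound: |16 − (23+1)| = |-8| = 8 ≤ 2√23 ≈ 9.5917 ✓.


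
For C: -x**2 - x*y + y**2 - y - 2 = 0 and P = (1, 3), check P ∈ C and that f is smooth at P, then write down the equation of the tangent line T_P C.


Tangent line at P: -5*x + 4*y - 7 = 0.

Step 1: f(1, 3) = 0, so P lies on C.
Step 2: partial derivatives
  f_x(x, y) = -2*x - y, f_y(x, y) = -x + 2*y - 1.
  f_x(P) = -5, f_y(P) = 4 (gradient nonzero, so P is smooth).
Step 3: tangent line at P: -5·(x − 1) + 4·(y − 3) = 0.
Expanding: -5*x + 4*y - 7 = 0.


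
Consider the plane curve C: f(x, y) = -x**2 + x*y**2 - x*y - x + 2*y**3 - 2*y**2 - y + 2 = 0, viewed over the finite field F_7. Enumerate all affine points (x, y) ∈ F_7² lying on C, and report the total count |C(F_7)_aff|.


Affine F_7-points: {(0, 3), (1, 0), (2, 4), (2, 5), (3, 5), (3, 6), (5, 0), (5, 3), (5, 6)}; count = 9.

For each of the 49 pairs (x, y) ∈ F_7², evaluate f(x, y) mod 7. Record the zeros.
  x = 0: [0↦2, 1↦1, 2↦1, 3↦0, 4↦3, 5↦1, 6↦6]  zeros at y ∈ {3}
  x = 1: [0↦0, 1↦6, 2↦1, 3↦4, 4↦6, 5↦5, 6↦6]  zeros at y ∈ {0}
  x = 2: [0↦3, 1↦2, 2↦6, 3↦6, 4↦0, 5↦0, 6↦4]  zeros at y ∈ {4, 5}
  x = 3: [0↦4, 1↦3, 2↦2, 3↦6, 4↦6, 5↦0, 6↦0]  zeros at y ∈ {5, 6}
  x = 4: [0↦3, 1↦2, 2↦3, 3↦4, 4↦3, 5↦5, 6↦1]  zeros at y ∈ ∅
  x = 5: [0↦0, 1↦6, 2↦2, 3↦0, 4↦5, 5↦1, 6↦0]  zeros at y ∈ {0, 3, 6}
  x = 6: [0↦2, 1↦1, 2↦6, 3↦1, 4↦5, 5↦2, 6↦4]  zeros at y ∈ ∅
Collecting zeros: affine points = {(0, 3), (1, 0), (2, 4), (2, 5), (3, 5), (3, 6), (5, 0), (5, 3), (5, 6)}.
Total count |C(F_7)_aff| = 9.


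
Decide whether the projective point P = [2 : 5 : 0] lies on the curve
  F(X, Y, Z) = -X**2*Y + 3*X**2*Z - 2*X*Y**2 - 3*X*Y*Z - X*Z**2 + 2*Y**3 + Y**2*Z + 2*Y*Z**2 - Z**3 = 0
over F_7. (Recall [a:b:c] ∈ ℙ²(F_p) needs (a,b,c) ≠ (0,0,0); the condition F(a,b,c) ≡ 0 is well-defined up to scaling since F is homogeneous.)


F(2,5,0) ≡ 4 (mod 7); P is NOT on the curve.

Evaluate F(2, 5, 0) term-by-term (mod 7).
  -X**2*Y ↦ -1·4·5·1 = -20
  3*X**2*Z ↦ 3·4·1·0 = 0
  -2*X*Y**2 ↦ -2·2·25·1 = -100
  -3*X*Y*Z ↦ -3·2·5·0 = 0
  -X*Z**2 ↦ -1·2·1·0 = 0
  2*Y**3 ↦ 2·1·125·1 = 250
  Y**2*Z ↦ 1·1·25·0 = 0
  2*Y*Z**2 ↦ 2·1·5·0 = 0
  -Z**3 ↦ -1·1·1·0 = 0
Sum: F(2, 5, 0) = (-20) + (0) + (-100) + (0) + (0) + (250) + (0) + (0) + (0) = 130.
Reducing mod 7: 130 ≡ 4 (mod 7).
Since F(a, b, c) ≡ 4 ≠ 0 (mod 7), P does NOT lie on the curve.


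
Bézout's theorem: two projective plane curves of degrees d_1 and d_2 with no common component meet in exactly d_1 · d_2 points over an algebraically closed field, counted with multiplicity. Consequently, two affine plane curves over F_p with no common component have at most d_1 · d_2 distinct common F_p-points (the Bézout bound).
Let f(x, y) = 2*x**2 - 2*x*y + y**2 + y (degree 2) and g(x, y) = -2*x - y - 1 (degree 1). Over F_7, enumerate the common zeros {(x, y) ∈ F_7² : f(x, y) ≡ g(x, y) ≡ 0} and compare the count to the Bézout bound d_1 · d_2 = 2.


Common zeros: {(0, 6), (1, 4)}; count = 2; Bézout bound = 2.

deg(f) = 2, deg(g) = 1, so Bézout bound = 2.
Scan x ∈ F_7. For each x, list the y ∈ F_7 with f(x, y) ≡ 0 and those with g(x, y) ≡ 0 (mod 7); the common zeros in that column are the intersection.
  x = 0: f ≡ 0 at y ∈ {0, 6}; g ≡ 0 at y ∈ {6}; common: {6}.
  x = 1: f ≡ 0 at y ∈ {4}; g ≡ 0 at y ∈ {4}; common: {4}.
  x = 2: f ≡ 0 at y ∈ ∅; g ≡ 0 at y ∈ {2}; common: ∅.
  x = 3: f ≡ 0 at y ∈ {1, 4}; g ≡ 0 at y ∈ {0}; common: ∅.
  x = 4: f ≡ 0 at y ∈ ∅; g ≡ 0 at y ∈ {5}; common: ∅.
  x = 5: f ≡ 0 at y ∈ {1}; g ≡ 0 at y ∈ {3}; common: ∅.
  x = 6: f ≡ 0 at y ∈ {5, 6}; g ≡ 0 at y ∈ {1}; common: ∅.
Collecting: common zeros = {(0, 6), (1, 4)}, so the count is 2.
Comparison with the Bézout bound: 2 ≤ 2 = deg(f)·deg(g), as expected for curves with no common component (the bound is attained).


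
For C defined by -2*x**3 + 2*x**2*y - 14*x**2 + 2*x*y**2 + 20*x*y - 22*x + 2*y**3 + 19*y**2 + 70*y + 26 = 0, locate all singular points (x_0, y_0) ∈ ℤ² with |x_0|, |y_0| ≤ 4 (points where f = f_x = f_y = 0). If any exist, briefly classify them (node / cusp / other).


Singular points: {(-3, -2)}; classification: cusp.

Compute partial derivatives:
  f_x = -6*x**2 + 4*x*y - 28*x + 2*y**2 + 20*y - 22.
  f_y = 2*x**2 + 4*x*y + 20*x + 6*y**2 + 38*y + 70.
Scan x_0 ∈ {−4, ..., 4}. For each x_0, f_y(x_0, y) is a polynomial in y; find its integer roots y ∈ {−4, ..., 4}, then test f_x and f at those candidates.
  x = -4: f_y(-4, y) = 6*y**2 + 22*y + 22; no integer root y with |y| ≤ 4.
  x = -3: f_y(-3, y) = 6*y**2 + 26*y + 28; vanishes at y ∈ {-2}. (-3, -2): f_x = 0, f = 0 — SINGULAR.
  x = -2: f_y(-2, y) = 6*y**2 + 30*y + 38; no integer root y with |y| ≤ 4.
  x = -1: f_y(-1, y) = 6*y**2 + 34*y + 52; no integer root y with |y| ≤ 4.
  x = 0: f_y(0, y) = 6*y**2 + 38*y + 70; no integer root y with |y| ≤ 4.
  x = 1: f_y(1, y) = 6*y**2 + 42*y + 92; no integer root y with |y| ≤ 4.
  x = 2: f_y(2, y) = 6*y**2 + 46*y + 118; no integer root y with |y| ≤ 4.
  x = 3: f_y(3, y) = 6*y**2 + 50*y + 148; no integer root y with |y| ≤ 4.
  x = 4: f_y(4, y) = 6*y**2 + 54*y + 182; no integer root y with |y| ≤ 4.
Only singular point on the grid: (-3, -2).
Classify: substitute x = -3 + u, y = -2 + v and expand: f = -2*u**3 + 2*u**2*v + 2*u*v**2 + 2*v**3 + v**2.
No constant or linear terms (consistent with a singular point). Quadratic part: v**2. Cubic part: -2*u**3 + 2*u**2*v + 2*u*v**2 + 2*v**3.
The quadratic part v**2 is a perfect square, so there is a single (double) tangent line v = 0, i.e. y = -2. Restricting the cubic part to that line (v = 0) leaves -2*u**3 ≠ 0, so f is not divisible by v and the branch is v² ≈ 2*u**3 to lowest order — this is a cusp.
Classification: cusp.


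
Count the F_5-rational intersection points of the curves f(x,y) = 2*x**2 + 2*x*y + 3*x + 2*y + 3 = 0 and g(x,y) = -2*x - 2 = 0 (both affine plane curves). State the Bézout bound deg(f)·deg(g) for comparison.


Common zeros: ∅; count = 0; Bézout bound = 2.

deg(f) = 2, deg(g) = 1, so Bézout bound = 2.
Scan x ∈ F_5. For each x, list the y ∈ F_5 with f(x, y) ≡ 0 and those with g(x, y) ≡ 0 (mod 5); the common zeros in that column are the intersection.
  x = 0: f ≡ 0 at y ∈ {1}; g ≡ 0 at y ∈ ∅; common: ∅.
  x = 1: f ≡ 0 at y ∈ {3}; g ≡ 0 at y ∈ ∅; common: ∅.
  x = 2: f ≡ 0 at y ∈ {3}; g ≡ 0 at y ∈ ∅; common: ∅.
  x = 3: f ≡ 0 at y ∈ {0}; g ≡ 0 at y ∈ ∅; common: ∅.
  x = 4: f ≡ 0 at y ∈ ∅; g ≡ 0 at y ∈ {0, 1, 2, 3, 4}; common: ∅.
Collecting: common zeros = ∅, so the count is 0.
Comparison with the Bézout bound: 0 ≤ 2 = deg(f)·deg(g), as expected for curves with no common component (the affine F_5-count falls short of the bound because intersections may lie at infinity, over extension fields, or carry multiplicity).


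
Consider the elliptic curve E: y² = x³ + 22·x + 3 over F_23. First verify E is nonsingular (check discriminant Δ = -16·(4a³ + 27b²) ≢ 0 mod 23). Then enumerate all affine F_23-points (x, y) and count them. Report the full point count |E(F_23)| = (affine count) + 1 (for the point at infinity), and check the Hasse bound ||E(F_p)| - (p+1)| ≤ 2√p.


Affine points = {(0, 7), (0, 16), (1, 7), (1, 16), (2, 3), (2, 20), (3, 2), (3, 21), (5, 10), (5, 13), (6, 11), (6, 12), (8, 1), (8, 22), (10, 2), (10, 21), (11, 9), (11, 14), (13, 5), (13, 18), (16, 9), (16, 14), (17, 0), (19, 9), (19, 14), (20, 5), (20, 18), (22, 7), (22, 16)}; affine count = 29; |E(F_23)| = 30.

Discriminant check: Δ ∝ 4a³ + 27b² = 4·22³ + 27·3² = 4·10648 + 27·9 ≡ 9 (mod 23). Nonzero ⇒ E is nonsingular.
For each x ∈ F_23, compute rhs = x³ + 22·x + 3 mod 23, then count y ∈ F_23 with y² ≡ rhs.
  x = 0: rhs = 3, matching y values: 7, 16 (2 points).
  x = 1: rhs = 3, matching y values: 7, 16 (2 points).
  x = 2: rhs = 9, matching y values: 3, 20 (2 points).
  x = 3: rhs = 4, matching y values: 2, 21 (2 points).
  x = 4: rhs = 17, matching y values: none (0 points).
  x = 5: rhs = 8, matching y values: 10, 13 (2 points).
  x = 6: rhs = 6, matching y values: 11, 12 (2 points).
  x = 7: rhs = 17, matching y values: none (0 points).
  x = 8: rhs = 1, matching y values: 1, 22 (2 points).
  x = 9: rhs = 10, matching y values: none (0 points).
  x = 10: rhs = 4, matching y values: 2, 21 (2 points).
  x = 11: rhs = 12, matching y values: 9, 14 (2 points).
  x = 12: rhs = 17, matching y values: none (0 points).
  x = 13: rhs = 2, matching y values: 5, 18 (2 points).
  x = 14: rhs = 19, matching y values: none (0 points).
  x = 15: rhs = 5, matching y values: none (0 points).
  x = 16: rhs = 12, matching y values: 9, 14 (2 points).
  x = 17: rhs = 0, matching y values: 0 (1 points).
  x = 18: rhs = 21, matching y values: none (0 points).
  x = 19: rhs = 12, matching y values: 9, 14 (2 points).
  x = 20: rhs = 2, matching y values: 5, 18 (2 points).
  x = 21: rhs = 20, matching y values: none (0 points).
  x = 22: rhs = 3, matching y values: 7, 16 (2 points).
Total affine count: 29.
Full point count |E(F_23)| = 29 + 1 = 30.
Hasse bound: |30 − (23+1)| = |6| = 6 ≤ 2√23 ≈ 9.5917 ✓.


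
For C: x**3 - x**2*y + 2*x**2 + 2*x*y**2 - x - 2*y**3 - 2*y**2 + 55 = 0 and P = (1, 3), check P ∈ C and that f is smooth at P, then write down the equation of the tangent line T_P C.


Tangent line at P: 18*x - 55*y + 147 = 0.

Step 1: f(1, 3) = 0, so P lies on C.
Step 2: partial derivatives
  f_x(x, y) = 3*x**2 - 2*x*y + 4*x + 2*y**2 - 1, f_y(x, y) = -x**2 + 4*x*y - 6*y**2 - 4*y.
  f_x(P) = 18, f_y(P) = -55 (gradient nonzero, so P is smooth).
Step 3: tangent line at P: 18·(x − 1) + -55·(y − 3) = 0.
Expanding: 18*x - 55*y + 147 = 0.


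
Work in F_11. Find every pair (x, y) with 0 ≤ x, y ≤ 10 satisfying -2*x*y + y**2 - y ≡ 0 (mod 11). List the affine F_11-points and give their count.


Affine F_11-points: {(0, 0), (0, 1), (1, 0), (1, 3), (2, 0), (2, 5), (3, 0), (3, 7), (4, 0), (4, 9), (5, 0), (6, 0), (6, 2), (7, 0), (7, 4), (8, 0), (8, 6), (9, 0), (9, 8), (10, 0), (10, 10)}; count = 21.

For each of the 121 pairs (x, y) ∈ F_11², evaluate f(x, y) mod 11. Record the zeros.
  x = 0: [0↦0, 1↦0, 2↦2, 3↦6, 4↦1, 5↦9, 6↦8, 7↦9, 8↦1, 9↦6, 10↦2]  zeros at y ∈ {0, 1}
  x = 1: [0↦0, 1↦9, 2↦9, 3↦0, 4↦4, 5↦10, 6↦7, 7↦6, 8↦7, 9↦10, 10↦4]  zeros at y ∈ {0, 3}
  x = 2: [0↦0, 1↦7, 2↦5, 3↦5, 4↦7, 5↦0, 6↦6, 7↦3, 8↦2, 9↦3, 10↦6]  zeros at y ∈ {0, 5}
  x = 3: [0↦0, 1↦5, 2↦1, 3↦10, 4↦10, 5↦1, 6↦5, 7↦0, 8↦8, 9↦7, 10↦8]  zeros at y ∈ {0, 7}
  x = 4: [0↦0, 1↦3, 2↦8, 3↦4, 4↦2, 5↦2, 6↦4, 7↦8, 8↦3, 9↦0, 10↦10]  zeros at y ∈ {0, 9}
  x = 5: [0↦0, 1↦1, 2↦4, 3↦9, 4↦5, 5↦3, 6↦3, 7↦5, 8↦9, 9↦4, 10↦1]  zeros at y ∈ {0}
  x = 6: [0↦0, 1↦10, 2↦0, 3↦3, 4↦8, 5↦4, 6↦2, 7↦2, 8↦4, 9↦8, 10↦3]  zeros at y ∈ {0, 2}
  x = 7: [0↦0, 1↦8, 2↦7, 3↦8, 4↦0, 5↦5, 6↦1, 7↦10, 8↦10, 9↦1, 10↦5]  zeros at y ∈ {0, 4}
  x = 8: [0↦0, 1↦6, 2↦3, 3↦2, 4↦3, 5↦6, 6↦0, 7↦7, 8↦5, 9↦5, 10↦7]  zeros at y ∈ {0, 6}
  x = 9: [0↦0, 1↦4, 2↦10, 3↦7, 4↦6, 5↦7, 6↦10, 7↦4, 8↦0, 9↦9, 10↦9]  zeros at y ∈ {0, 8}
  x = 10: [0↦0, 1↦2, 2↦6, 3↦1, 4↦9, 5↦8, 6↦9, 7↦1, 8↦6, 9↦2, 10↦0]  zeros at y ∈ {0, 10}
Collecting zeros: affine points = {(0, 0), (0, 1), (1, 0), (1, 3), (2, 0), (2, 5), (3, 0), (3, 7), (4, 0), (4, 9), (5, 0), (6, 0), (6, 2), (7, 0), (7, 4), (8, 0), (8, 6), (9, 0), (9, 8), (10, 0), (10, 10)}.
Total count |C(F_11)_aff| = 21.


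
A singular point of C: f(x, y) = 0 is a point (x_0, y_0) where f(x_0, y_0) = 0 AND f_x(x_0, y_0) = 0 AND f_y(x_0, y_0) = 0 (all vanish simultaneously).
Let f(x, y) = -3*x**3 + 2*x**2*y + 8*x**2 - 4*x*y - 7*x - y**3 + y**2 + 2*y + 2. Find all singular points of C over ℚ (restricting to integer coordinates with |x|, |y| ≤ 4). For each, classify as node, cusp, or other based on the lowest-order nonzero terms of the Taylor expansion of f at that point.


Singular points: {(1, 0)}; classification: node.

Compute partial derivatives:
  f_x = -9*x**2 + 4*x*y + 16*x - 4*y - 7.
  f_y = 2*x**2 - 4*x - 3*y**2 + 2*y + 2.
Scan x_0 ∈ {−4, ..., 4}. For each x_0, f_y(x_0, y) is a polynomial in y; find its integer roots y ∈ {−4, ..., 4}, then test f_x and f at those candidates.
  x = -4: f_y(-4, y) = -3*y**2 + 2*y + 50; no integer root y with |y| ≤ 4.
  x = -3: f_y(-3, y) = -3*y**2 + 2*y + 32; no integer root y with |y| ≤ 4.
  x = -2: f_y(-2, y) = -3*y**2 + 2*y + 18; no integer root y with |y| ≤ 4.
  x = -1: f_y(-1, y) = -3*y**2 + 2*y + 8; vanishes at y ∈ {2}. (-1, 2): f_x = -48 ≠ 0.
  x = 0: f_y(0, y) = -3*y**2 + 2*y + 2; no integer root y with |y| ≤ 4.
  x = 1: f_y(1, y) = -3*y**2 + 2*y; vanishes at y ∈ {0}. (1, 0): f_x = 0, f = 0 — SINGULAR.
  x = 2: f_y(2, y) = -3*y**2 + 2*y + 2; no integer root y with |y| ≤ 4.
  x = 3: f_y(3, y) = -3*y**2 + 2*y + 8; vanishes at y ∈ {2}. (3, 2): f_x = -24 ≠ 0.
  x = 4: f_y(4, y) = -3*y**2 + 2*y + 18; no integer root y with |y| ≤ 4.
Only singular point on the grid: (1, 0).
Classify: substitute x = 1 + u, y = 0 + v and expand: f = -3*u**3 + 2*u**2*v - u**2 - v**3 + v**2.
No constant or linear terms (consistent with a singular point). Quadratic part: -u**2 + v**2. Cubic part: -3*u**3 + 2*u**2*v - v**3.
The quadratic part v**2 - u**2 = (v − u)(v + u) splits into two distinct linear factors, so there are two distinct tangent lines y − 0 = ±(x − 1) — this is a node (ordinary double point).
Classification: node.


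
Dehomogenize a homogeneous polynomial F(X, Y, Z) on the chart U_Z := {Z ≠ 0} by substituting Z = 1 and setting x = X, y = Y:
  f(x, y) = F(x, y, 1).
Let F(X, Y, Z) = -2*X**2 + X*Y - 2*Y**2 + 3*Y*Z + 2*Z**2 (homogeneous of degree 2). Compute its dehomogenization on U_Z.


f(x, y) = -2*x**2 + x*y - 2*y**2 + 3*y + 2

On U_Z we set Z = 1. Each monomial c·X^i·Y^j·Z^k in F becomes c·x^i·y^j·1^k = c·x^i·y^j.
Substituting Z = 1: F(X, Y, 1) = -2*x**2 + x*y - 2*y**2 + 3*y + 2.
Note: deg(f) ≤ deg(F) = 2; strict inequality happens when F is divisible by Z (lost terms).


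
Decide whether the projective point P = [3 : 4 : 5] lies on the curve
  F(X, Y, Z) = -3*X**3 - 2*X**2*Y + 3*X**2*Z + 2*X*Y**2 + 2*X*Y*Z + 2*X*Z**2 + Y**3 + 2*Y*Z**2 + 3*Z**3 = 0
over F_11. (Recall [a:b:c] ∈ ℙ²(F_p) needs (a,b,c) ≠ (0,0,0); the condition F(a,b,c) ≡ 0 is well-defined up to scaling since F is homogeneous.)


F(3,4,5) ≡ 8 (mod 11); P is NOT on the curve.

Evaluate F(3, 4, 5) term-by-term (mod 11).
  -3*X**3 ↦ -3·27·1·1 = -81
  -2*X**2*Y ↦ -2·9·4·1 = -72
  3*X**2*Z ↦ 3·9·1·5 = 135
  2*X*Y**2 ↦ 2·3·16·1 = 96
  2*X*Y*Z ↦ 2·3·4·5 = 120
  2*X*Z**2 ↦ 2·3·1·25 = 150
  Y**3 ↦ 1·1·64·1 = 64
  2*Y*Z**2 ↦ 2·1·4·25 = 200
  3*Z**3 ↦ 3·1·1·125 = 375
Sum: F(3, 4, 5) = (-81) + (-72) + (135) + (96) + (120) + (150) + (64) + (200) + (375) = 987.
Reducing mod 11: 987 ≡ 8 (mod 11).
Since F(a, b, c) ≡ 8 ≠ 0 (mod 11), P does NOT lie on the curve.


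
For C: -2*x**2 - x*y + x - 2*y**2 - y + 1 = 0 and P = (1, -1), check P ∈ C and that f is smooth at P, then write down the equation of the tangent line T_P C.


Tangent line at P: -2*x + 2*y + 4 = 0.

Step 1: f(1, -1) = 0, so P lies on C.
Step 2: partial derivatives
  f_x(x, y) = -4*x - y + 1, f_y(x, y) = -x - 4*y - 1.
  f_x(P) = -2, f_y(P) = 2 (gradient nonzero, so P is smooth).
Step 3: tangent line at P: -2·(x − 1) + 2·(y − -1) = 0.
Expanding: -2*x + 2*y + 4 = 0.


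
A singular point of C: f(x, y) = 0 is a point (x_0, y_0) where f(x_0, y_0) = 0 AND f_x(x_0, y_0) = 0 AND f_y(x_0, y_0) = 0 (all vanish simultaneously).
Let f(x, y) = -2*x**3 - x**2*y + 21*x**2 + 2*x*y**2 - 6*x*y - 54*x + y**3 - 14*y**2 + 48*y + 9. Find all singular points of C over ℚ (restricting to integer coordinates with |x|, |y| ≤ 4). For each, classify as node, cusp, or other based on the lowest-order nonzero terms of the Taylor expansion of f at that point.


Singular points: {(3, 3)}; classification: cusp.

Compute partial derivatives:
  f_x = -6*x**2 - 2*x*y + 42*x + 2*y**2 - 6*y - 54.
  f_y = -x**2 + 4*x*y - 6*x + 3*y**2 - 28*y + 48.
Scan x_0 ∈ {−4, ..., 4}. For each x_0, f_y(x_0, y) is a polynomial in y; find its integer roots y ∈ {−4, ..., 4}, then test f_x and f at those candidates.
  x = -4: f_y(-4, y) = 3*y**2 - 44*y + 56; no integer root y with |y| ≤ 4.
  x = -3: f_y(-3, y) = 3*y**2 - 40*y + 57; no integer root y with |y| ≤ 4.
  x = -2: f_y(-2, y) = 3*y**2 - 36*y + 56; no integer root y with |y| ≤ 4.
  x = -1: f_y(-1, y) = 3*y**2 - 32*y + 53; no integer root y with |y| ≤ 4.
  x = 0: f_y(0, y) = 3*y**2 - 28*y + 48; no integer root y with |y| ≤ 4.
  x = 1: f_y(1, y) = 3*y**2 - 24*y + 41; no integer root y with |y| ≤ 4.
  x = 2: f_y(2, y) = 3*y**2 - 20*y + 32; vanishes at y ∈ {4}. (2, 4): f_x = -2 ≠ 0.
  x = 3: f_y(3, y) = 3*y**2 - 16*y + 21; vanishes at y ∈ {3}. (3, 3): f_x = 0, f = 0 — SINGULAR.
  x = 4: f_y(4, y) = 3*y**2 - 12*y + 8; no integer root y with |y| ≤ 4.
Only singular point on the grid: (3, 3).
Classify: substitute x = 3 + u, y = 3 + v and expand: f = -2*u**3 - u**2*v + 2*u*v**2 + v**3 + v**2.
No constant or linear terms (consistent with a singular point). Quadratic part: v**2. Cubic part: -2*u**3 - u**2*v + 2*u*v**2 + v**3.
The quadratic part v**2 is a perfect square, so there is a single (double) tangent line v = 0, i.e. y = 3. Restricting the cubic part to that line (v = 0) leaves -2*u**3 ≠ 0, so f is not divisible by v and the branch is v² ≈ 2*u**3 to lowest order — this is a cusp.
Classification: cusp.


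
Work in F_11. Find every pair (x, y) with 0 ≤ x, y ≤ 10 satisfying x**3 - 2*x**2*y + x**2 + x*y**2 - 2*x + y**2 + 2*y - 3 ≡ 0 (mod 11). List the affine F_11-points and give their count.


Affine F_11-points: {(0, 1), (0, 8), (2, 6), (2, 7), (3, 2), (4, 1), (4, 5), (8, 1), (8, 2)}; count = 9.

For each of the 121 pairs (x, y) ∈ F_11², evaluate f(x, y) mod 11. Record the zeros.
  x = 0: [0↦8, 1↦0, 2↦5, 3↦1, 4↦10, 5↦10, 6↦1, 7↦5, 8↦0, 9↦8, 10↦7]  zeros at y ∈ {1, 8}
  x = 1: [0↦8, 1↦10, 2↦5, 3↦4, 4↦7, 5↦3, 6↦3, 7↦7, 8↦4, 9↦5, 10↦10]  zeros at y ∈ ∅
  x = 2: [0↦5, 1↦2, 2↦5, 3↦3, 4↦7, 5↦6, 6↦0, 7↦0, 8↦6, 9↦7, 10↦3]  zeros at y ∈ {6, 7}
  x = 3: [0↦5, 1↦4, 2↦0, 3↦4, 4↦5, 5↦3, 6↦9, 7↦1, 8↦1, 9↦9, 10↦3]  zeros at y ∈ {2}
  x = 4: [0↦3, 1↦0, 2↦7, 3↦2, 4↦7, 5↦0, 6↦3, 7↦5, 8↦6, 9↦6, 10↦5]  zeros at y ∈ {1, 5}
  x = 5: [0↦5, 1↦7, 2↦10, 3↦3, 4↦8, 5↦3, 6↦10, 7↦7, 8↦5, 9↦4, 10↦4]  zeros at y ∈ ∅
  x = 6: [0↦6, 1↦9, 2↦4, 3↦2, 4↦3, 5↦7, 6↦3, 7↦2, 8↦4, 9↦9, 10↦6]  zeros at y ∈ ∅
  x = 7: [0↦1, 1↦1, 2↦6, 3↦5, 4↦9, 5↦7, 6↦10, 7↦7, 8↦9, 9↦5, 10↦6]  zeros at y ∈ ∅
  x = 8: [0↦7, 1↦0, 2↦0, 3↦7, 4↦10, 5↦9, 6↦4, 7↦6, 8↦4, 9↦9, 10↦10]  zeros at y ∈ {1, 2}
  x = 9: [0↦8, 1↦1, 2↦3, 3↦3, 4↦1, 5↦8, 6↦2, 7↦5, 8↦6, 9↦5, 10↦2]  zeros at y ∈ ∅
  x = 10: [0↦10, 1↦10, 2↦10, 3↦10, 4↦10, 5↦10, 6↦10, 7↦10, 8↦10, 9↦10, 10↦10]  zeros at y ∈ ∅
Collecting zeros: affine points = {(0, 1), (0, 8), (2, 6), (2, 7), (3, 2), (4, 1), (4, 5), (8, 1), (8, 2)}.
Total count |C(F_11)_aff| = 9.


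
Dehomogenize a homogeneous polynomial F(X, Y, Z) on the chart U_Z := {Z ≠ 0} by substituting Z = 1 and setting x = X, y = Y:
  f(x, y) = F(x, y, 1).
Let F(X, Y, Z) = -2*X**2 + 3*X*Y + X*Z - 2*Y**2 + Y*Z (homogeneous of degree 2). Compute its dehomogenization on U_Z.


f(x, y) = -2*x**2 + 3*x*y + x - 2*y**2 + y

On U_Z we set Z = 1. Each monomial c·X^i·Y^j·Z^k in F becomes c·x^i·y^j·1^k = c·x^i·y^j.
Substituting Z = 1: F(X, Y, 1) = -2*x**2 + 3*x*y + x - 2*y**2 + y.
Note: deg(f) ≤ deg(F) = 2; strict inequality happens when F is divisible by Z (lost terms).


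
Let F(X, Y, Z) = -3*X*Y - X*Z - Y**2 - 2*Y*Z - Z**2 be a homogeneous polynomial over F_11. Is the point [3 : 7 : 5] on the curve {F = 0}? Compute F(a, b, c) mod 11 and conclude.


F(3,7,5) ≡ 9 (mod 11); P is NOT on the curve.

Evaluate F(3, 7, 5) term-by-term (mod 11).
  -3*X*Y ↦ -3·3·7·1 = -63
  -X*Z ↦ -1·3·1·5 = -15
  -Y**2 ↦ -1·1·49·1 = -49
  -2*Y*Z ↦ -2·1·7·5 = -70
  -Z**2 ↦ -1·1·1·25 = -25
Sum: F(3, 7, 5) = (-63) + (-15) + (-49) + (-70) + (-25) = -222.
Reducing mod 11: -222 ≡ 9 (mod 11).
Since F(a, b, c) ≡ 9 ≠ 0 (mod 11), P does NOT lie on the curve.


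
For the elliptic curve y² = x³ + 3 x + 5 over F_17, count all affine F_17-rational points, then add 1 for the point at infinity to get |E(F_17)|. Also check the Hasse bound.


Affine points = {(1, 3), (1, 14), (2, 6), (2, 11), (4, 8), (4, 9), (5, 3), (5, 14), (6, 1), (6, 16), (9, 8), (9, 9), (10, 7), (10, 10), (11, 3), (11, 14), (12, 1), (12, 16), (15, 5), (15, 12), (16, 1), (16, 16)}; affine count = 22; |E(F_17)| = 23.

Discriminant check: Δ ∝ 4a³ + 27b² = 4·3³ + 27·5² = 4·27 + 27·25 ≡ 1 (mod 17). Nonzero ⇒ E is nonsingular.
For each x ∈ F_17, compute rhs = x³ + 3·x + 5 mod 17, then count y ∈ F_17 with y² ≡ rhs.
  x = 0: rhs = 5, matching y values: none (0 points).
  x = 1: rhs = 9, matching y values: 3, 14 (2 points).
  x = 2: rhs = 2, matching y values: 6, 11 (2 points).
  x = 3: rhs = 7, matching y values: none (0 points).
  x = 4: rhs = 13, matching y values: 8, 9 (2 points).
  x = 5: rhs = 9, matching y values: 3, 14 (2 points).
  x = 6: rhs = 1, matching y values: 1, 16 (2 points).
  x = 7: rhs = 12, matching y values: none (0 points).
  x = 8: rhs = 14, matching y values: none (0 points).
  x = 9: rhs = 13, matching y values: 8, 9 (2 points).
  x = 10: rhs = 15, matching y values: 7, 10 (2 points).
  x = 11: rhs = 9, matching y values: 3, 14 (2 points).
  x = 12: rhs = 1, matching y values: 1, 16 (2 points).
  x = 13: rhs = 14, matching y values: none (0 points).
  x = 14: rhs = 3, matching y values: none (0 points).
  x = 15: rhs = 8, matching y values: 5, 12 (2 points).
  x = 16: rhs = 1, matching y values: 1, 16 (2 points).
Total affine count: 22.
Full point count |E(F_17)| = 22 + 1 = 23.
Hasse bound: |23 − (17+1)| = |5| = 5 ≤ 2√17 ≈ 8.2462 ✓.


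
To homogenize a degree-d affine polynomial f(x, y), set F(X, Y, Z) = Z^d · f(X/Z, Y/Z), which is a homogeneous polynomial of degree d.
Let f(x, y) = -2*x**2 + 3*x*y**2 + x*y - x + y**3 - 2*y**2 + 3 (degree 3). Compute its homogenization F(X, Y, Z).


F(X, Y, Z) = -2*X**2*Z + 3*X*Y**2 + X*Y*Z - X*Z**2 + Y**3 - 2*Y**2*Z + 3*Z**3

deg(f) = 3.
Substitute x = X/Z, y = Y/Z into f, then multiply by Z^3.
  monomial -2·x^2·y^0 ↦ -2·X^2·Y^0·Z^1.
  monomial 3·x^1·y^2 ↦ 3·X^1·Y^2·Z^0.
  monomial 1·x^1·y^1 ↦ 1·X^1·Y^1·Z^1.
  monomial -1·x^1·y^0 ↦ -1·X^1·Y^0·Z^2.
  monomial 1·x^0·y^3 ↦ 1·X^0·Y^3·Z^0.
  monomial -2·x^0·y^2 ↦ -2·X^0·Y^2·Z^1.
  monomial 3·x^0·y^0 ↦ 3·X^0·Y^0·Z^3.
Collecting: F(X, Y, Z) = -2*X**2*Z + 3*X*Y**2 + X*Y*Z - X*Z**2 + Y**3 - 2*Y**2*Z + 3*Z**3.


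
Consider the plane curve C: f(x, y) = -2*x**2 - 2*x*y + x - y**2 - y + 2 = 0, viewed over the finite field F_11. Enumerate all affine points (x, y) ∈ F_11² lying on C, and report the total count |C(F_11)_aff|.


Affine F_11-points: {(0, 1), (0, 9), (2, 7), (2, 10), (5, 1), (5, 10), (6, 4), (6, 5), (7, 3), (7, 4), (8, 7), (8, 9)}; count = 12.

For each of the 121 pairs (x, y) ∈ F_11², evaluate f(x, y) mod 11. Record the zeros.
  x = 0: [0↦2, 1↦0, 2↦7, 3↦1, 4↦4, 5↦5, 6↦4, 7↦1, 8↦7, 9↦0, 10↦2]  zeros at y ∈ {1, 9}
  x = 1: [0↦1, 1↦8, 2↦2, 3↦5, 4↦6, 5↦5, 6↦2, 7↦8, 8↦1, 9↦3, 10↦3]  zeros at y ∈ ∅
  x = 2: [0↦7, 1↦1, 2↦4, 3↦5, 4↦4, 5↦1, 6↦7, 7↦0, 8↦2, 9↦2, 10↦0]  zeros at y ∈ {7, 10}
  x = 3: [0↦9, 1↦1, 2↦2, 3↦1, 4↦9, 5↦4, 6↦8, 7↦10, 8↦10, 9↦8, 10↦4]  zeros at y ∈ ∅
  x = 4: [0↦7, 1↦8, 2↦7, 3↦4, 4↦10, 5↦3, 6↦5, 7↦5, 8↦3, 9↦10, 10↦4]  zeros at y ∈ ∅
  x = 5: [0↦1, 1↦0, 2↦8, 3↦3, 4↦7, 5↦9, 6↦9, 7↦7, 8↦3, 9↦8, 10↦0]  zeros at y ∈ {1, 10}
  x = 6: [0↦2, 1↦10, 2↦5, 3↦9, 4↦0, 5↦0, 6↦9, 7↦5, 8↦10, 9↦2, 10↦3]  zeros at y ∈ {4, 5}
  x = 7: [0↦10, 1↦5, 2↦9, 3↦0, 4↦0, 5↦9, 6↦5, 7↦10, 8↦2, 9↦3, 10↦2]  zeros at y ∈ {3, 4}
  x = 8: [0↦3, 1↦7, 2↦9, 3↦9, 4↦7, 5↦3, 6↦8, 7↦0, 8↦1, 9↦0, 10↦8]  zeros at y ∈ {7, 9}
  x = 9: [0↦3, 1↦5, 2↦5, 3↦3, 4↦10, 5↦4, 6↦7, 7↦8, 8↦7, 9↦4, 10↦10]  zeros at y ∈ ∅
  x = 10: [0↦10, 1↦10, 2↦8, 3↦4, 4↦9, 5↦1, 6↦2, 7↦1, 8↦9, 9↦4, 10↦8]  zeros at y ∈ ∅
Collecting zeros: affine points = {(0, 1), (0, 9), (2, 7), (2, 10), (5, 1), (5, 10), (6, 4), (6, 5), (7, 3), (7, 4), (8, 7), (8, 9)}.
Total count |C(F_11)_aff| = 12.


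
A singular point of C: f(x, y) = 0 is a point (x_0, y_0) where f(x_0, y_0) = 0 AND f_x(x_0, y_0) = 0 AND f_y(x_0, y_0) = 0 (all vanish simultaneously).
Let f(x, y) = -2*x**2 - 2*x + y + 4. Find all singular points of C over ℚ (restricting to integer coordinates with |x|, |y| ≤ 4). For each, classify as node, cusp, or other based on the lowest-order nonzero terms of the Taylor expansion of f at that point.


No singular points in the scanned grid; C is smooth there.

Compute partial derivatives:
  f_x = -4*x - 2.
  f_y = 1.
f_y = 1 is a nonzero constant, so f_y never vanishes: no point (x, y) can satisfy f = f_x = f_y = 0. In particular no (x, y) ∈ {−4, ..., 4}² is singular; the curve is smooth.


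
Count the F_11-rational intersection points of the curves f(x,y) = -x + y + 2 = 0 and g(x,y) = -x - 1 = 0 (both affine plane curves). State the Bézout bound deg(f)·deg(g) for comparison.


Common zeros: {(10, 8)}; count = 1; Bézout bound = 1.

deg(f) = 1, deg(g) = 1, so Bézout bound = 1.
Scan x ∈ F_11. For each x, list the y ∈ F_11 with f(x, y) ≡ 0 and those with g(x, y) ≡ 0 (mod 11); the common zeros in that column are the intersection.
  x = 0: f ≡ 0 at y ∈ {9}; g ≡ 0 at y ∈ ∅; common: ∅.
  x = 1: f ≡ 0 at y ∈ {10}; g ≡ 0 at y ∈ ∅; common: ∅.
  x = 2: f ≡ 0 at y ∈ {0}; g ≡ 0 at y ∈ ∅; common: ∅.
  x = 3: f ≡ 0 at y ∈ {1}; g ≡ 0 at y ∈ ∅; common: ∅.
  x = 4: f ≡ 0 at y ∈ {2}; g ≡ 0 at y ∈ ∅; common: ∅.
  x = 5: f ≡ 0 at y ∈ {3}; g ≡ 0 at y ∈ ∅; common: ∅.
  x = 6: f ≡ 0 at y ∈ {4}; g ≡ 0 at y ∈ ∅; common: ∅.
  x = 7: f ≡ 0 at y ∈ {5}; g ≡ 0 at y ∈ ∅; common: ∅.
  x = 8: f ≡ 0 at y ∈ {6}; g ≡ 0 at y ∈ ∅; common: ∅.
  x = 9: f ≡ 0 at y ∈ {7}; g ≡ 0 at y ∈ ∅; common: ∅.
  x = 10: f ≡ 0 at y ∈ {8}; g ≡ 0 at y ∈ {0, 1, 2, 3, 4, 5, 6, 7, 8, 9, 10}; common: {8}.
Collecting: common zeros = {(10, 8)}, so the count is 1.
Comparison with the Bézout bound: 1 ≤ 1 = deg(f)·deg(g), as expected for curves with no common component (the bound is attained).


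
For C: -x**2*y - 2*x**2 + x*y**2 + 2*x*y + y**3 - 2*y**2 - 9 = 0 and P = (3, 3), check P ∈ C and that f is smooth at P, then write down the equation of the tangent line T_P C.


Tangent line at P: -15*x + 30*y - 45 = 0.

Step 1: f(3, 3) = 0, so P lies on C.
Step 2: partial derivatives
  f_x(x, y) = -2*x*y - 4*x + y**2 + 2*y, f_y(x, y) = -x**2 + 2*x*y + 2*x + 3*y**2 - 4*y.
  f_x(P) = -15, f_y(P) = 30 (gradient nonzero, so P is smooth).
Step 3: tangent line at P: -15·(x − 3) + 30·(y − 3) = 0.
Expanding: -15*x + 30*y - 45 = 0.


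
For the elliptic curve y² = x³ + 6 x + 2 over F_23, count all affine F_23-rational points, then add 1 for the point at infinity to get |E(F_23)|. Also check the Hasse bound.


Affine points = {(0, 5), (0, 18), (1, 3), (1, 20), (3, 1), (3, 22), (6, 1), (6, 22), (9, 7), (9, 16), (10, 2), (10, 21), (12, 10), (12, 13), (13, 0), (14, 1), (14, 22), (16, 10), (16, 13), (17, 7), (17, 16), (18, 10), (18, 13), (19, 11), (19, 12), (20, 7), (20, 16), (22, 8), (22, 15)}; affine count = 29; |E(F_23)| = 30.

Discriminant check: Δ ∝ 4a³ + 27b² = 4·6³ + 27·2² = 4·216 + 27·4 ≡ 6 (mod 23). Nonzero ⇒ E is nonsingular.
For each x ∈ F_23, compute rhs = x³ + 6·x + 2 mod 23, then count y ∈ F_23 with y² ≡ rhs.
  x = 0: rhs = 2, matching y values: 5, 18 (2 points).
  x = 1: rhs = 9, matching y values: 3, 20 (2 points).
  x = 2: rhs = 22, matching y values: none (0 points).
  x = 3: rhs = 1, matching y values: 1, 22 (2 points).
  x = 4: rhs = 21, matching y values: none (0 points).
  x = 5: rhs = 19, matching y values: none (0 points).
  x = 6: rhs = 1, matching y values: 1, 22 (2 points).
  x = 7: rhs = 19, matching y values: none (0 points).
  x = 8: rhs = 10, matching y values: none (0 points).
  x = 9: rhs = 3, matching y values: 7, 16 (2 points).
  x = 10: rhs = 4, matching y values: 2, 21 (2 points).
  x = 11: rhs = 19, matching y values: none (0 points).
  x = 12: rhs = 8, matching y values: 10, 13 (2 points).
  x = 13: rhs = 0, matching y values: 0 (1 points).
  x = 14: rhs = 1, matching y values: 1, 22 (2 points).
  x = 15: rhs = 17, matching y values: none (0 points).
  x = 16: rhs = 8, matching y values: 10, 13 (2 points).
  x = 17: rhs = 3, matching y values: 7, 16 (2 points).
  x = 18: rhs = 8, matching y values: 10, 13 (2 points).
  x = 19: rhs = 6, matching y values: 11, 12 (2 points).
  x = 20: rhs = 3, matching y values: 7, 16 (2 points).
  x = 21: rhs = 5, matching y values: none (0 points).
  x = 22: rhs = 18, matching y values: 8, 15 (2 points).
Total affine count: 29.
Full point count |E(F_23)| = 29 + 1 = 30.
Hasse bound: |30 − (23+1)| = |6| = 6 ≤ 2√23 ≈ 9.5917 ✓.


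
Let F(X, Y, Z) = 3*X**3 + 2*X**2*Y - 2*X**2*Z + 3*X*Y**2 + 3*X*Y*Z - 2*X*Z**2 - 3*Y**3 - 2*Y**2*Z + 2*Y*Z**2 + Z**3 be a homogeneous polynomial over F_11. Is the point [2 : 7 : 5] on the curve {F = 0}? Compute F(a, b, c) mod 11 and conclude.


F(2,7,5) ≡ 5 (mod 11); P is NOT on the curve.

Evaluate F(2, 7, 5) term-by-term (mod 11).
  3*X**3 ↦ 3·8·1·1 = 24
  2*X**2*Y ↦ 2·4·7·1 = 56
  -2*X**2*Z ↦ -2·4·1·5 = -40
  3*X*Y**2 ↦ 3·2·49·1 = 294
  3*X*Y*Z ↦ 3·2·7·5 = 210
  -2*X*Z**2 ↦ -2·2·1·25 = -100
  -3*Y**3 ↦ -3·1·343·1 = -1029
  -2*Y**2*Z ↦ -2·1·49·5 = -490
  2*Y*Z**2 ↦ 2·1·7·25 = 350
  Z**3 ↦ 1·1·1·125 = 125
Sum: F(2, 7, 5) = (24) + (56) + (-40) + (294) + (210) + (-100) + (-1029) + (-490) + (350) + (125) = -600.
Reducing mod 11: -600 ≡ 5 (mod 11).
Since F(a, b, c) ≡ 5 ≠ 0 (mod 11), P does NOT lie on the curve.


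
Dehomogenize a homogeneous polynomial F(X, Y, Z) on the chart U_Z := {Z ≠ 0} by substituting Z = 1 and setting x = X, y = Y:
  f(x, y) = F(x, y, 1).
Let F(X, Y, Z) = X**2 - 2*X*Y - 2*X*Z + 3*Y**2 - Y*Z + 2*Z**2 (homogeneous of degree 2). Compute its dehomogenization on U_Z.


f(x, y) = x**2 - 2*x*y - 2*x + 3*y**2 - y + 2

On U_Z we set Z = 1. Each monomial c·X^i·Y^j·Z^k in F becomes c·x^i·y^j·1^k = c·x^i·y^j.
Substituting Z = 1: F(X, Y, 1) = x**2 - 2*x*y - 2*x + 3*y**2 - y + 2.
Note: deg(f) ≤ deg(F) = 2; strict inequality happens when F is divisible by Z (lost terms).


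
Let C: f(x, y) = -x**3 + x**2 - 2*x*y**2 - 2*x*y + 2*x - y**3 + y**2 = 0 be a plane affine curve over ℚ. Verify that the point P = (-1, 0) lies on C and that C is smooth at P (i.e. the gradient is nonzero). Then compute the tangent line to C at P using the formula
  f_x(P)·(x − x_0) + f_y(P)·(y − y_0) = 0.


Tangent line at P: -3*x + 2*y - 3 = 0.

Step 1: f(-1, 0) = 0, so P lies on C.
Step 2: partial derivatives
  f_x(x, y) = -3*x**2 + 2*x - 2*y**2 - 2*y + 2, f_y(x, y) = -4*x*y - 2*x - 3*y**2 + 2*y.
  f_x(P) = -3, f_y(P) = 2 (gradient nonzero, so P is smooth).
Step 3: tangent line at P: -3·(x − -1) + 2·(y − 0) = 0.
Expanding: -3*x + 2*y - 3 = 0.


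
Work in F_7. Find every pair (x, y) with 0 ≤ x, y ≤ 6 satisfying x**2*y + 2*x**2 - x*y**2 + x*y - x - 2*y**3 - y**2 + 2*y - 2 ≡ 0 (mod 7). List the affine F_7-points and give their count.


Affine F_7-points: {(2, 1), (2, 4), (3, 1), (3, 3), (4, 3), (5, 6), (6, 4)}; count = 7.

For each of the 49 pairs (x, y) ∈ F_7², evaluate f(x, y) mod 7. Record the zeros.
  x = 0: [0↦5, 1↦4, 2↦3, 3↦4, 4↦2, 5↦6, 6↦4]  zeros at y ∈ ∅
  x = 1: [0↦6, 1↦6, 2↦4, 3↦2, 4↦2, 5↦6, 6↦2]  zeros at y ∈ ∅
  x = 2: [0↦4, 1↦0, 2↦6, 3↦3, 4↦0, 5↦6, 6↦2]  zeros at y ∈ {1, 4}
  x = 3: [0↦6, 1↦0, 2↦2, 3↦0, 4↦3, 5↦6, 6↦4]  zeros at y ∈ {1, 3}
  x = 4: [0↦5, 1↦6, 2↦6, 3↦0, 4↦4, 5↦6, 6↦1]  zeros at y ∈ {3}
  x = 5: [0↦1, 1↦4, 2↦4, 3↦3, 4↦3, 5↦6, 6↦0]  zeros at y ∈ {6}
  x = 6: [0↦1, 1↦1, 2↦3, 3↦2, 4↦0, 5↦6, 6↦1]  zeros at y ∈ {4}
Collecting zeros: affine points = {(2, 1), (2, 4), (3, 1), (3, 3), (4, 3), (5, 6), (6, 4)}.
Total count |C(F_7)_aff| = 7.


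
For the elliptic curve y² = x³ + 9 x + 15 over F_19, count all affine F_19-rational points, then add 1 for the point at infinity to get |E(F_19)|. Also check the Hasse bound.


Affine points = {(1, 5), (1, 14), (4, 1), (4, 18), (6, 0), (11, 1), (11, 18), (13, 7), (13, 12), (14, 4), (14, 15), (18, 9), (18, 10)}; affine count = 13; |E(F_19)| = 14.

Discriminant check: Δ ∝ 4a³ + 27b² = 4·9³ + 27·15² = 4·729 + 27·225 ≡ 4 (mod 19). Nonzero ⇒ E is nonsingular.
For each x ∈ F_19, compute rhs = x³ + 9·x + 15 mod 19, then count y ∈ F_19 with y² ≡ rhs.
  x = 0: rhs = 15, matching y values: none (0 points).
  x = 1: rhs = 6, matching y values: 5, 14 (2 points).
  x = 2: rhs = 3, matching y values: none (0 points).
  x = 3: rhs = 12, matching y values: none (0 points).
  x = 4: rhs = 1, matching y values: 1, 18 (2 points).
  x = 5: rhs = 14, matching y values: none (0 points).
  x = 6: rhs = 0, matching y values: 0 (1 points).
  x = 7: rhs = 3, matching y values: none (0 points).
  x = 8: rhs = 10, matching y values: none (0 points).
  x = 9: rhs = 8, matching y values: none (0 points).
  x = 10: rhs = 3, matching y values: none (0 points).
  x = 11: rhs = 1, matching y values: 1, 18 (2 points).
  x = 12: rhs = 8, matching y values: none (0 points).
  x = 13: rhs = 11, matching y values: 7, 12 (2 points).
  x = 14: rhs = 16, matching y values: 4, 15 (2 points).
  x = 15: rhs = 10, matching y values: none (0 points).
  x = 16: rhs = 18, matching y values: none (0 points).
  x = 17: rhs = 8, matching y values: none (0 points).
  x = 18: rhs = 5, matching y values: 9, 10 (2 points).
Total affine count: 13.
Full point count |E(F_19)| = 13 + 1 = 14.
Hasse bound: |14 − (19+1)| = |-6| = 6 ≤ 2√19 ≈ 8.7178 ✓.


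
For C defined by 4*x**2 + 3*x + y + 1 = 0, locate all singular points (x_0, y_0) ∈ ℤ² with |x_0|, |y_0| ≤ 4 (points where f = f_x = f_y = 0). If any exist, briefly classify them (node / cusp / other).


No singular points in the scanned grid; C is smooth there.

Compute partial derivatives:
  f_x = 8*x + 3.
  f_y = 1.
f_y = 1 is a nonzero constant, so f_y never vanishes: no point (x, y) can satisfy f = f_x = f_y = 0. In particular no (x, y) ∈ {−4, ..., 4}² is singular; the curve is smooth.


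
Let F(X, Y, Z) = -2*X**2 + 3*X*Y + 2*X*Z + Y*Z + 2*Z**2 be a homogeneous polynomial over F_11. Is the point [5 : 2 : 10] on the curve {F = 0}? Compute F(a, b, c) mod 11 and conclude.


F(5,2,10) ≡ 3 (mod 11); P is NOT on the curve.

Evaluate F(5, 2, 10) term-by-term (mod 11).
  -2*X**2 ↦ -2·25·1·1 = -50
  3*X*Y ↦ 3·5·2·1 = 30
  2*X*Z ↦ 2·5·1·10 = 100
  Y*Z ↦ 1·1·2·10 = 20
  2*Z**2 ↦ 2·1·1·100 = 200
Sum: F(5, 2, 10) = (-50) + (30) + (100) + (20) + (200) = 300.
Reducing mod 11: 300 ≡ 3 (mod 11).
Since F(a, b, c) ≡ 3 ≠ 0 (mod 11), P does NOT lie on the curve.


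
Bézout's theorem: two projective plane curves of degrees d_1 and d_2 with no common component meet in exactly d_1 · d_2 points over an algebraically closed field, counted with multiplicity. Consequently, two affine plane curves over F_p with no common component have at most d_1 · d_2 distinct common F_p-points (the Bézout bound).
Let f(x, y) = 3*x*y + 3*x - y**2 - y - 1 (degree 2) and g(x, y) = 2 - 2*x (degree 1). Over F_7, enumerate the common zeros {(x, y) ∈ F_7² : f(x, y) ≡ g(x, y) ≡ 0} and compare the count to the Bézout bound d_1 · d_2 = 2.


Common zeros: ∅; count = 0; Bézout bound = 2.

deg(f) = 2, deg(g) = 1, so Bézout bound = 2.
Scan x ∈ F_7. For each x, list the y ∈ F_7 with f(x, y) ≡ 0 and those with g(x, y) ≡ 0 (mod 7); the common zeros in that column are the intersection.
  x = 0: f ≡ 0 at y ∈ {2, 4}; g ≡ 0 at y ∈ ∅; common: ∅.
  x = 1: f ≡ 0 at y ∈ ∅; g ≡ 0 at y ∈ {0, 1, 2, 3, 4, 5, 6}; common: ∅.
  x = 2: f ≡ 0 at y ∈ ∅; g ≡ 0 at y ∈ ∅; common: ∅.
  x = 3: f ≡ 0 at y ∈ ∅; g ≡ 0 at y ∈ ∅; common: ∅.
  x = 4: f ≡ 0 at y ∈ {1, 3}; g ≡ 0 at y ∈ ∅; common: ∅.
  x = 5: f ≡ 0 at y ∈ {0}; g ≡ 0 at y ∈ ∅; common: ∅.
  x = 6: f ≡ 0 at y ∈ {5}; g ≡ 0 at y ∈ ∅; common: ∅.
Collecting: common zeros = ∅, so the count is 0.
Comparison with the Bézout bound: 0 ≤ 2 = deg(f)·deg(g), as expected for curves with no common component (the affine F_7-count falls short of the bound because intersections may lie at infinity, over extension fields, or carry multiplicity).


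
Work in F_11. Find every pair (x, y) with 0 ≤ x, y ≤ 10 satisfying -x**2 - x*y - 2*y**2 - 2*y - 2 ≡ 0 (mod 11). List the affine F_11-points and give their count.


Affine F_11-points: {(2, 2), (2, 7), (3, 0), (3, 3), (5, 3), (5, 10), (7, 2), (7, 10), (8, 0), (8, 6)}; count = 10.

For each of the 121 pairs (x, y) ∈ F_11², evaluate f(x, y) mod 11. Record the zeros.
  x = 0: [0↦9, 1↦5, 2↦8, 3↦7, 4↦2, 5↦4, 6↦2, 7↦7, 8↦8, 9↦5, 10↦9]  zeros at y ∈ ∅
  x = 1: [0↦8, 1↦3, 2↦5, 3↦3, 4↦8, 5↦9, 6↦6, 7↦10, 8↦10, 9↦6, 10↦9]  zeros at y ∈ ∅
  x = 2: [0↦5, 1↦10, 2↦0, 3↦8, 4↦1, 5↦1, 6↦8, 7↦0, 8↦10, 9↦5, 10↦7]  zeros at y ∈ {2, 7}
  x = 3: [0↦0, 1↦4, 2↦4, 3↦0, 4↦3, 5↦2, 6↦8, 7↦10, 8↦8, 9↦2, 10↦3]  zeros at y ∈ {0, 3}
  x = 4: [0↦4, 1↦7, 2↦6, 3↦1, 4↦3, 5↦1, 6↦6, 7↦7, 8↦4, 9↦8, 10↦8]  zeros at y ∈ ∅
  x = 5: [0↦6, 1↦8, 2↦6, 3↦0, 4↦1, 5↦9, 6↦2, 7↦2, 8↦9, 9↦1, 10↦0]  zeros at y ∈ {3, 10}
  x = 6: [0↦6, 1↦7, 2↦4, 3↦8, 4↦8, 5↦4, 6↦7, 7↦6, 8↦1, 9↦3, 10↦1]  zeros at y ∈ ∅
  x = 7: [0↦4, 1↦4, 2↦0, 3↦3, 4↦2, 5↦8, 6↦10, 7↦8, 8↦2, 9↦3, 10↦0]  zeros at y ∈ {2, 10}
  x = 8: [0↦0, 1↦10, 2↦5, 3↦7, 4↦5, 5↦10, 6↦0, 7↦8, 8↦1, 9↦1, 10↦8]  zeros at y ∈ {0, 6}
  x = 9: [0↦5, 1↦3, 2↦8, 3↦9, 4↦6, 5↦10, 6↦10, 7↦6, 8↦9, 9↦8, 10↦3]  zeros at y ∈ ∅
  x = 10: [0↦8, 1↦5, 2↦9, 3↦9, 4↦5, 5↦8, 6↦7, 7↦2, 8↦4, 9↦2, 10↦7]  zeros at y ∈ ∅
Collecting zeros: affine points = {(2, 2), (2, 7), (3, 0), (3, 3), (5, 3), (5, 10), (7, 2), (7, 10), (8, 0), (8, 6)}.
Total count |C(F_11)_aff| = 10.
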